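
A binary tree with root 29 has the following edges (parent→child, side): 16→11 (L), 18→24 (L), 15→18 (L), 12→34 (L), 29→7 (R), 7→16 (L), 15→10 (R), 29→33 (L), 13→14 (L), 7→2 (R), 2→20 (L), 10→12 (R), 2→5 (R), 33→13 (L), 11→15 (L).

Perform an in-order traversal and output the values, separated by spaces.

14 13 33 29 24 18 15 10 34 12 11 16 7 20 2 5

In-order visits the left subtree, then the node, then the right subtree.
At 29: go left to 33.
  At 33: go left to 13.
    At 13: go left to 14.
      14 is a leaf — visit 14.
    Visit 13.
    At 13: no right child.
  Visit 33.
  At 33: no right child.
Visit 29.
At 29: go right to 7.
  At 7: go left to 16.
    At 16: go left to 11.
      At 11: go left to 15.
        At 15: go left to 18.
          At 18: go left to 24.
            24 is a leaf — visit 24.
          Visit 18.
          At 18: no right child.
        Visit 15.
        At 15: go right to 10.
          At 10: no left child.
          Visit 10.
          At 10: go right to 12.
            At 12: go left to 34.
              34 is a leaf — visit 34.
            Visit 12.
            At 12: no right child.
      Visit 11.
      At 11: no right child.
    Visit 16.
    At 16: no right child.
  Visit 7.
  At 7: go right to 2.
    At 2: go left to 20.
      20 is a leaf — visit 20.
    Visit 2.
    At 2: go right to 5.
      5 is a leaf — visit 5.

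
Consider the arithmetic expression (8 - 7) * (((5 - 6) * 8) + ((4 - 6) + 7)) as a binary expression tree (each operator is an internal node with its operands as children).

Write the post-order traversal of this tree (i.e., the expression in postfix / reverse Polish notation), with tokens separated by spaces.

8 7 - 5 6 - 8 * 4 6 - 7 + + *

Post-order on an expression tree gives postfix notation: for each operator, emit left operand, right operand, then the operator.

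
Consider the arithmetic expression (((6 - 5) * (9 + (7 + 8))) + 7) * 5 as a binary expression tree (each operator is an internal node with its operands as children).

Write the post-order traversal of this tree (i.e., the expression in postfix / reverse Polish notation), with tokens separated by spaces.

6 5 - 9 7 8 + + * 7 + 5 *

Post-order on an expression tree gives postfix notation: for each operator, emit left operand, right operand, then the operator.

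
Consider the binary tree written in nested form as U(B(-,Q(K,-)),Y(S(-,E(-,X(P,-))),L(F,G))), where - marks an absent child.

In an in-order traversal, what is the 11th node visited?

In-order visits the left subtree, then the node, then the right subtree.
At U: go left to B.
  At B: no left child.
  Visit B.
  At B: go right to Q.
    At Q: go left to K.
      K is a leaf — visit K.
    Visit Q.
    At Q: no right child.
Visit U.
At U: go right to Y.
  At Y: go left to S.
    At S: no left child.
    Visit S.
    At S: go right to E.
      At E: no left child.
      Visit E.
      At E: go right to X.
        At X: go left to P.
          P is a leaf — visit P.
        Visit X.
        At X: no right child.
  Visit Y.
  At Y: go right to L.
    At L: go left to F.
      F is a leaf — visit F.
    Visit L.
    At L: go right to G.
      G is a leaf — visit G.
Full in-order sequence: B, K, Q, U, S, E, P, X, Y, F, L, G.

L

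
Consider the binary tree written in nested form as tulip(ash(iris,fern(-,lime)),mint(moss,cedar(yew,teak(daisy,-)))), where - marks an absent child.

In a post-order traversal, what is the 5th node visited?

Post-order visits the left subtree, then the right subtree, then the node.
At tulip: go left to ash.
  At ash: go left to iris.
    iris is a leaf — visit iris.
  At ash: go right to fern.
    At fern: no left child.
    At fern: go right to lime.
      lime is a leaf — visit lime.
    Visit fern.
  Visit ash.
At tulip: go right to mint.
  At mint: go left to moss.
    moss is a leaf — visit moss.
  At mint: go right to cedar.
    At cedar: go left to yew.
      yew is a leaf — visit yew.
    At cedar: go right to teak.
      At teak: go left to daisy.
        daisy is a leaf — visit daisy.
      At teak: no right child.
      Visit teak.
    Visit cedar.
  Visit mint.
Visit tulip.
Full post-order sequence: iris, lime, fern, ash, moss, yew, daisy, teak, cedar, mint, tulip.

moss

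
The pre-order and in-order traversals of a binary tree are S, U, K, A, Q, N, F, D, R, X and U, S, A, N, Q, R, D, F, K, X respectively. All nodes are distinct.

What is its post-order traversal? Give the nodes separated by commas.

The first element of pre-order is the root; it splits in-order into left and right subtrees.
Root S: left subtree has 1 node {U}, right has 8 {A, N, Q, R, D, F, K, X}.
  Root K: left subtree has 6 nodes {A, N, Q, R, D, F}, right has 1 {X}.
    Root A: left subtree has 0 nodes { }, right has 5 {N, Q, R, D, F}.
      Root Q: left subtree has 1 node {N}, right has 3 {R, D, F}.
        Root F: left subtree has 2 nodes {R, D}, right has 0 { }.
          Root D: left subtree has 1 node {R}, right has 0 { }.

U, N, R, D, F, Q, A, X, K, S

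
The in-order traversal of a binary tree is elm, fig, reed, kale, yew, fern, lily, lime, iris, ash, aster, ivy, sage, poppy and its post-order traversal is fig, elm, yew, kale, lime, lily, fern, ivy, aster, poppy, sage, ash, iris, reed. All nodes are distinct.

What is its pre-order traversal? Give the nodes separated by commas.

The last element of post-order is the root; it splits in-order into left and right subtrees.
Root reed: left subtree has 2 nodes {elm, fig}, right has 11 {kale, yew, fern, lily, lime, iris, ash, aster, ivy, sage, poppy}.
  Root elm: left subtree has 0 nodes { }, right has 1 {fig}.
  Root iris: left subtree has 5 nodes {kale, yew, fern, lily, lime}, right has 5 {ash, aster, ivy, sage, poppy}.
    Root fern: left subtree has 2 nodes {kale, yew}, right has 2 {lily, lime}.
      Root kale: left subtree has 0 nodes { }, right has 1 {yew}.
      Root lily: left subtree has 0 nodes { }, right has 1 {lime}.
    Root ash: left subtree has 0 nodes { }, right has 4 {aster, ivy, sage, poppy}.
      Root sage: left subtree has 2 nodes {aster, ivy}, right has 1 {poppy}.
        Root aster: left subtree has 0 nodes { }, right has 1 {ivy}.

reed, elm, fig, iris, fern, kale, yew, lily, lime, ash, sage, aster, ivy, poppy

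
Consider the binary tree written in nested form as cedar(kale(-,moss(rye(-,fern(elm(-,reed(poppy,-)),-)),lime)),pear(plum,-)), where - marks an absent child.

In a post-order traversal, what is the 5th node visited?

Post-order visits the left subtree, then the right subtree, then the node.
At cedar: go left to kale.
  At kale: no left child.
  At kale: go right to moss.
    At moss: go left to rye.
      At rye: no left child.
      At rye: go right to fern.
        At fern: go left to elm.
          At elm: no left child.
          At elm: go right to reed.
            At reed: go left to poppy.
              poppy is a leaf — visit poppy.
            At reed: no right child.
            Visit reed.
          Visit elm.
        At fern: no right child.
        Visit fern.
      Visit rye.
    At moss: go right to lime.
      lime is a leaf — visit lime.
    Visit moss.
  Visit kale.
At cedar: go right to pear.
  At pear: go left to plum.
    plum is a leaf — visit plum.
  At pear: no right child.
  Visit pear.
Visit cedar.
Full post-order sequence: poppy, reed, elm, fern, rye, lime, moss, kale, plum, pear, cedar.

rye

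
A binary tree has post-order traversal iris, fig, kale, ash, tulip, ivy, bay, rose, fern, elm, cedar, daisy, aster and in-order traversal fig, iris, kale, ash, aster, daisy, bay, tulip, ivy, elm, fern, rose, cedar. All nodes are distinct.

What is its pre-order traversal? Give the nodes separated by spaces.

aster ash kale fig iris daisy cedar elm bay ivy tulip fern rose

The last element of post-order is the root; it splits in-order into left and right subtrees.
Root aster: left subtree has 4 nodes {fig, iris, kale, ash}, right has 8 {daisy, bay, tulip, ivy, elm, fern, rose, cedar}.
  Root ash: left subtree has 3 nodes {fig, iris, kale}, right has 0 { }.
    Root kale: left subtree has 2 nodes {fig, iris}, right has 0 { }.
      Root fig: left subtree has 0 nodes { }, right has 1 {iris}.
  Root daisy: left subtree has 0 nodes { }, right has 7 {bay, tulip, ivy, elm, fern, rose, cedar}.
    Root cedar: left subtree has 6 nodes {bay, tulip, ivy, elm, fern, rose}, right has 0 { }.
      Root elm: left subtree has 3 nodes {bay, tulip, ivy}, right has 2 {fern, rose}.
        Root bay: left subtree has 0 nodes { }, right has 2 {tulip, ivy}.
          Root ivy: left subtree has 1 node {tulip}, right has 0 { }.
        Root fern: left subtree has 0 nodes { }, right has 1 {rose}.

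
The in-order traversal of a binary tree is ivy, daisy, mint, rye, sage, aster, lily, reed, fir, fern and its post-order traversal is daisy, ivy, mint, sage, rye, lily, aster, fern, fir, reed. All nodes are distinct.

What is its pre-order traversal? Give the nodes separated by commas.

The last element of post-order is the root; it splits in-order into left and right subtrees.
Root reed: left subtree has 7 nodes {ivy, daisy, mint, rye, sage, aster, lily}, right has 2 {fir, fern}.
  Root aster: left subtree has 5 nodes {ivy, daisy, mint, rye, sage}, right has 1 {lily}.
    Root rye: left subtree has 3 nodes {ivy, daisy, mint}, right has 1 {sage}.
      Root mint: left subtree has 2 nodes {ivy, daisy}, right has 0 { }.
        Root ivy: left subtree has 0 nodes { }, right has 1 {daisy}.
  Root fir: left subtree has 0 nodes { }, right has 1 {fern}.

reed, aster, rye, mint, ivy, daisy, sage, lily, fir, fern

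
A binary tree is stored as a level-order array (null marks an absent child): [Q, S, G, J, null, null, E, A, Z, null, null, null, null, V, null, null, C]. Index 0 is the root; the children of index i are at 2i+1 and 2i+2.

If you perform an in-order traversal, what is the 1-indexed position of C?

2

In-order visits the left subtree, then the node, then the right subtree.
At Q: go left to S.
  At S: go left to J.
    At J: go left to A.
      At A: no left child.
      Visit A.
      At A: go right to C.
        C is a leaf — visit C.
    Visit J.
    At J: go right to Z.
      Z is a leaf — visit Z.
  Visit S.
  At S: no right child.
Visit Q.
At Q: go right to G.
  At G: no left child.
  Visit G.
  At G: go right to E.
    At E: go left to V.
      V is a leaf — visit V.
    Visit E.
    At E: no right child.
Full in-order sequence: A, C, J, Z, S, Q, G, V, E.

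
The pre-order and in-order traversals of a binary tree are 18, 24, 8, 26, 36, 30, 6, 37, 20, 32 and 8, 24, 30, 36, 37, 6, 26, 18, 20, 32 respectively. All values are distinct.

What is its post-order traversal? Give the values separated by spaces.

8 30 37 6 36 26 24 32 20 18

The first element of pre-order is the root; it splits in-order into left and right subtrees.
Root 18: left subtree has 7 nodes {8, 24, 30, 36, 37, 6, 26}, right has 2 {20, 32}.
  Root 24: left subtree has 1 node {8}, right has 5 {30, 36, 37, 6, 26}.
    Root 26: left subtree has 4 nodes {30, 36, 37, 6}, right has 0 { }.
      Root 36: left subtree has 1 node {30}, right has 2 {37, 6}.
        Root 6: left subtree has 1 node {37}, right has 0 { }.
  Root 20: left subtree has 0 nodes { }, right has 1 {32}.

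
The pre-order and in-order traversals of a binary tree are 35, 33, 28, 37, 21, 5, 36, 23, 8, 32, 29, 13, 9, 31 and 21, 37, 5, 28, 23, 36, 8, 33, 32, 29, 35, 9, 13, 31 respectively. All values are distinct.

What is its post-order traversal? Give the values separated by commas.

The first element of pre-order is the root; it splits in-order into left and right subtrees.
Root 35: left subtree has 10 nodes {21, 37, 5, 28, 23, 36, 8, 33, 32, 29}, right has 3 {9, 13, 31}.
  Root 33: left subtree has 7 nodes {21, 37, 5, 28, 23, 36, 8}, right has 2 {32, 29}.
    Root 28: left subtree has 3 nodes {21, 37, 5}, right has 3 {23, 36, 8}.
      Root 37: left subtree has 1 node {21}, right has 1 {5}.
      Root 36: left subtree has 1 node {23}, right has 1 {8}.
    Root 32: left subtree has 0 nodes { }, right has 1 {29}.
  Root 13: left subtree has 1 node {9}, right has 1 {31}.

21, 5, 37, 23, 8, 36, 28, 29, 32, 33, 9, 31, 13, 35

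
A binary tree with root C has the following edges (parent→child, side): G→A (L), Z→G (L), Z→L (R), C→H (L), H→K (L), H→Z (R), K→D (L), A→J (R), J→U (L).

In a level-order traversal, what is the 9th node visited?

Level-order visits nodes level by level from the root, left to right within each level.
Level 0: C
Level 1: H
Level 2: K, Z
Level 3: D, G, L
Level 4: A
Level 5: J
Level 6: U
Full level-order sequence: C, H, K, Z, D, G, L, A, J, U.

J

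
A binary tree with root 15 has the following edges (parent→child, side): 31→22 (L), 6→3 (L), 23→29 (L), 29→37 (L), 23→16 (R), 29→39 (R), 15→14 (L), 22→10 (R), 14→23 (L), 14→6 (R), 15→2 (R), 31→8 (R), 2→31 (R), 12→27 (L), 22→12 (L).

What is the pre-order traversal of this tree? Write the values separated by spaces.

Pre-order visits the node, then its left subtree, then its right subtree.
Visit 15.
At 15: go left to 14.
  Visit 14.
  At 14: go left to 23.
    Visit 23.
    At 23: go left to 29.
      Visit 29.
      At 29: go left to 37.
        37 is a leaf — visit 37.
      At 29: go right to 39.
        39 is a leaf — visit 39.
    At 23: go right to 16.
      16 is a leaf — visit 16.
  At 14: go right to 6.
    Visit 6.
    At 6: go left to 3.
      3 is a leaf — visit 3.
    At 6: no right child.
At 15: go right to 2.
  Visit 2.
  At 2: no left child.
  At 2: go right to 31.
    Visit 31.
    At 31: go left to 22.
      Visit 22.
      At 22: go left to 12.
        Visit 12.
        At 12: go left to 27.
          27 is a leaf — visit 27.
        At 12: no right child.
      At 22: go right to 10.
        10 is a leaf — visit 10.
    At 31: go right to 8.
      8 is a leaf — visit 8.

15 14 23 29 37 39 16 6 3 2 31 22 12 27 10 8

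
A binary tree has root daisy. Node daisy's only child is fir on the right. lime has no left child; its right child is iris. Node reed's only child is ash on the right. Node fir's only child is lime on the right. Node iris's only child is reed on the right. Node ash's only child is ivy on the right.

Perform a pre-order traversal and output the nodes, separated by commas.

Pre-order visits the node, then its left subtree, then its right subtree.
Visit daisy.
At daisy: no left child.
At daisy: go right to fir.
  Visit fir.
  At fir: no left child.
  At fir: go right to lime.
    Visit lime.
    At lime: no left child.
    At lime: go right to iris.
      Visit iris.
      At iris: no left child.
      At iris: go right to reed.
        Visit reed.
        At reed: no left child.
        At reed: go right to ash.
          Visit ash.
          At ash: no left child.
          At ash: go right to ivy.
            ivy is a leaf — visit ivy.

daisy, fir, lime, iris, reed, ash, ivy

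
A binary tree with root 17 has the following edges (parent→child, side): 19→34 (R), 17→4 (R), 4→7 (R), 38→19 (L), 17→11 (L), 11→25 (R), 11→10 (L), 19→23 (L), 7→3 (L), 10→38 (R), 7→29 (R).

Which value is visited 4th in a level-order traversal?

Level-order visits nodes level by level from the root, left to right within each level.
Level 0: 17
Level 1: 11, 4
Level 2: 10, 25, 7
Level 3: 38, 3, 29
Level 4: 19
Level 5: 23, 34
Full level-order sequence: 17, 11, 4, 10, 25, 7, 38, 3, 29, 19, 23, 34.

10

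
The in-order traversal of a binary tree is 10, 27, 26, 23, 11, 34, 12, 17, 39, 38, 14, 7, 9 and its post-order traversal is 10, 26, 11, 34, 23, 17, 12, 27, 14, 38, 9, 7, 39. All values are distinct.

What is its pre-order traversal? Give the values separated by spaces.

The last element of post-order is the root; it splits in-order into left and right subtrees.
Root 39: left subtree has 8 nodes {10, 27, 26, 23, 11, 34, 12, 17}, right has 4 {38, 14, 7, 9}.
  Root 27: left subtree has 1 node {10}, right has 6 {26, 23, 11, 34, 12, 17}.
    Root 12: left subtree has 4 nodes {26, 23, 11, 34}, right has 1 {17}.
      Root 23: left subtree has 1 node {26}, right has 2 {11, 34}.
        Root 34: left subtree has 1 node {11}, right has 0 { }.
  Root 7: left subtree has 2 nodes {38, 14}, right has 1 {9}.
    Root 38: left subtree has 0 nodes { }, right has 1 {14}.

39 27 10 12 23 26 34 11 17 7 38 14 9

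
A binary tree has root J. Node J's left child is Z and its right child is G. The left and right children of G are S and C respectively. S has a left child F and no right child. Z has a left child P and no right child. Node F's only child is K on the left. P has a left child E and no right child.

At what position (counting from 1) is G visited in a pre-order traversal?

Pre-order visits the node, then its left subtree, then its right subtree.
Visit J.
At J: go left to Z.
  Visit Z.
  At Z: go left to P.
    Visit P.
    At P: go left to E.
      E is a leaf — visit E.
    At P: no right child.
  At Z: no right child.
At J: go right to G.
  Visit G.
  At G: go left to S.
    Visit S.
    At S: go left to F.
      Visit F.
      At F: go left to K.
        K is a leaf — visit K.
      At F: no right child.
    At S: no right child.
  At G: go right to C.
    C is a leaf — visit C.
Full pre-order sequence: J, Z, P, E, G, S, F, K, C.

5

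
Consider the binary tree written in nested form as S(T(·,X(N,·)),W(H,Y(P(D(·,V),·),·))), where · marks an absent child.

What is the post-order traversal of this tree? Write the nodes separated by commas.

Post-order visits the left subtree, then the right subtree, then the node.
At S: go left to T.
  At T: no left child.
  At T: go right to X.
    At X: go left to N.
      N is a leaf — visit N.
    At X: no right child.
    Visit X.
  Visit T.
At S: go right to W.
  At W: go left to H.
    H is a leaf — visit H.
  At W: go right to Y.
    At Y: go left to P.
      At P: go left to D.
        At D: no left child.
        At D: go right to V.
          V is a leaf — visit V.
        Visit D.
      At P: no right child.
      Visit P.
    At Y: no right child.
    Visit Y.
  Visit W.
Visit S.

N, X, T, H, V, D, P, Y, W, S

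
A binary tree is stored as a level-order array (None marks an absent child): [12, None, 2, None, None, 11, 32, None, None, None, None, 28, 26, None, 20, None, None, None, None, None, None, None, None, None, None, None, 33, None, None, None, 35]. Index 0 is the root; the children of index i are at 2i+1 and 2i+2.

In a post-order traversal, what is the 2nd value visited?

33

Post-order visits the left subtree, then the right subtree, then the node.
At 12: no left child.
At 12: go right to 2.
  At 2: go left to 11.
    At 11: go left to 28.
      28 is a leaf — visit 28.
    At 11: go right to 26.
      At 26: no left child.
      At 26: go right to 33.
        33 is a leaf — visit 33.
      Visit 26.
    Visit 11.
  At 2: go right to 32.
    At 32: no left child.
    At 32: go right to 20.
      At 20: no left child.
      At 20: go right to 35.
        35 is a leaf — visit 35.
      Visit 20.
    Visit 32.
  Visit 2.
Visit 12.
Full post-order sequence: 28, 33, 26, 11, 35, 20, 32, 2, 12.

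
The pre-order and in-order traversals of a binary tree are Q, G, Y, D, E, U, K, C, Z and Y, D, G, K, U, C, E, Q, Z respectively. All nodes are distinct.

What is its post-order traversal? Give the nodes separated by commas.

The first element of pre-order is the root; it splits in-order into left and right subtrees.
Root Q: left subtree has 7 nodes {Y, D, G, K, U, C, E}, right has 1 {Z}.
  Root G: left subtree has 2 nodes {Y, D}, right has 4 {K, U, C, E}.
    Root Y: left subtree has 0 nodes { }, right has 1 {D}.
    Root E: left subtree has 3 nodes {K, U, C}, right has 0 { }.
      Root U: left subtree has 1 node {K}, right has 1 {C}.

D, Y, K, C, U, E, G, Z, Q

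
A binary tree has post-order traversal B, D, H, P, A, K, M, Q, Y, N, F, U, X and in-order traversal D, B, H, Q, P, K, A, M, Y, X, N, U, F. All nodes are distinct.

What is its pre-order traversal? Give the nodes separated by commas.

The last element of post-order is the root; it splits in-order into left and right subtrees.
Root X: left subtree has 9 nodes {D, B, H, Q, P, K, A, M, Y}, right has 3 {N, U, F}.
  Root Y: left subtree has 8 nodes {D, B, H, Q, P, K, A, M}, right has 0 { }.
    Root Q: left subtree has 3 nodes {D, B, H}, right has 4 {P, K, A, M}.
      Root H: left subtree has 2 nodes {D, B}, right has 0 { }.
        Root D: left subtree has 0 nodes { }, right has 1 {B}.
      Root M: left subtree has 3 nodes {P, K, A}, right has 0 { }.
        Root K: left subtree has 1 node {P}, right has 1 {A}.
  Root U: left subtree has 1 node {N}, right has 1 {F}.

X, Y, Q, H, D, B, M, K, P, A, U, N, F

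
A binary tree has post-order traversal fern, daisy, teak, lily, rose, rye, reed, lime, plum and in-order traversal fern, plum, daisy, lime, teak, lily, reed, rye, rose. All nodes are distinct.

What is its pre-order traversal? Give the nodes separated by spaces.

plum fern lime daisy reed lily teak rye rose

The last element of post-order is the root; it splits in-order into left and right subtrees.
Root plum: left subtree has 1 node {fern}, right has 7 {daisy, lime, teak, lily, reed, rye, rose}.
  Root lime: left subtree has 1 node {daisy}, right has 5 {teak, lily, reed, rye, rose}.
    Root reed: left subtree has 2 nodes {teak, lily}, right has 2 {rye, rose}.
      Root lily: left subtree has 1 node {teak}, right has 0 { }.
      Root rye: left subtree has 0 nodes { }, right has 1 {rose}.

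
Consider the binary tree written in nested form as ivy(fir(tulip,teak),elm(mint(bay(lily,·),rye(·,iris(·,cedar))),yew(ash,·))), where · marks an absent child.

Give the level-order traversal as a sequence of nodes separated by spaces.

Level-order visits nodes level by level from the root, left to right within each level.
Level 0: ivy
Level 1: fir, elm
Level 2: tulip, teak, mint, yew
Level 3: bay, rye, ash
Level 4: lily, iris
Level 5: cedar

ivy fir elm tulip teak mint yew bay rye ash lily iris cedar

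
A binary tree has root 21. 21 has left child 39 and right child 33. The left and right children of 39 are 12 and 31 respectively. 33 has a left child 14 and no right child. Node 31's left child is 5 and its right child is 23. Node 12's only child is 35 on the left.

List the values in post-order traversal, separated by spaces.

35 12 5 23 31 39 14 33 21

Post-order visits the left subtree, then the right subtree, then the node.
At 21: go left to 39.
  At 39: go left to 12.
    At 12: go left to 35.
      35 is a leaf — visit 35.
    At 12: no right child.
    Visit 12.
  At 39: go right to 31.
    At 31: go left to 5.
      5 is a leaf — visit 5.
    At 31: go right to 23.
      23 is a leaf — visit 23.
    Visit 31.
  Visit 39.
At 21: go right to 33.
  At 33: go left to 14.
    14 is a leaf — visit 14.
  At 33: no right child.
  Visit 33.
Visit 21.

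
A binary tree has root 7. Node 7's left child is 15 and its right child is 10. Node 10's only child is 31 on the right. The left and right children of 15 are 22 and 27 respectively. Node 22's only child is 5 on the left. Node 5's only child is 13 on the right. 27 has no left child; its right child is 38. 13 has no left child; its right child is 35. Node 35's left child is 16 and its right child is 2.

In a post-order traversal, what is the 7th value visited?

Post-order visits the left subtree, then the right subtree, then the node.
At 7: go left to 15.
  At 15: go left to 22.
    At 22: go left to 5.
      At 5: no left child.
      At 5: go right to 13.
        At 13: no left child.
        At 13: go right to 35.
          At 35: go left to 16.
            16 is a leaf — visit 16.
          At 35: go right to 2.
            2 is a leaf — visit 2.
          Visit 35.
        Visit 13.
      Visit 5.
    At 22: no right child.
    Visit 22.
  At 15: go right to 27.
    At 27: no left child.
    At 27: go right to 38.
      38 is a leaf — visit 38.
    Visit 27.
  Visit 15.
At 7: go right to 10.
  At 10: no left child.
  At 10: go right to 31.
    31 is a leaf — visit 31.
  Visit 10.
Visit 7.
Full post-order sequence: 16, 2, 35, 13, 5, 22, 38, 27, 15, 31, 10, 7.

38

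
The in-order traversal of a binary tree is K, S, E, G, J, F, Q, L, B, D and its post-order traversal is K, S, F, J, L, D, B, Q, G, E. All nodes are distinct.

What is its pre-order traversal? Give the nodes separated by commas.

E, S, K, G, Q, J, F, B, L, D

The last element of post-order is the root; it splits in-order into left and right subtrees.
Root E: left subtree has 2 nodes {K, S}, right has 7 {G, J, F, Q, L, B, D}.
  Root S: left subtree has 1 node {K}, right has 0 { }.
  Root G: left subtree has 0 nodes { }, right has 6 {J, F, Q, L, B, D}.
    Root Q: left subtree has 2 nodes {J, F}, right has 3 {L, B, D}.
      Root J: left subtree has 0 nodes { }, right has 1 {F}.
      Root B: left subtree has 1 node {L}, right has 1 {D}.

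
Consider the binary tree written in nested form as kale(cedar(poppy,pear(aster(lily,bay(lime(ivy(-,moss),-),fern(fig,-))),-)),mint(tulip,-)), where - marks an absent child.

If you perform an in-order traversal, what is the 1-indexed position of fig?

9

In-order visits the left subtree, then the node, then the right subtree.
At kale: go left to cedar.
  At cedar: go left to poppy.
    poppy is a leaf — visit poppy.
  Visit cedar.
  At cedar: go right to pear.
    At pear: go left to aster.
      At aster: go left to lily.
        lily is a leaf — visit lily.
      Visit aster.
      At aster: go right to bay.
        At bay: go left to lime.
          At lime: go left to ivy.
            At ivy: no left child.
            Visit ivy.
            At ivy: go right to moss.
              moss is a leaf — visit moss.
          Visit lime.
          At lime: no right child.
        Visit bay.
        At bay: go right to fern.
          At fern: go left to fig.
            fig is a leaf — visit fig.
          Visit fern.
          At fern: no right child.
    Visit pear.
    At pear: no right child.
Visit kale.
At kale: go right to mint.
  At mint: go left to tulip.
    tulip is a leaf — visit tulip.
  Visit mint.
  At mint: no right child.
Full in-order sequence: poppy, cedar, lily, aster, ivy, moss, lime, bay, fig, fern, pear, kale, tulip, mint.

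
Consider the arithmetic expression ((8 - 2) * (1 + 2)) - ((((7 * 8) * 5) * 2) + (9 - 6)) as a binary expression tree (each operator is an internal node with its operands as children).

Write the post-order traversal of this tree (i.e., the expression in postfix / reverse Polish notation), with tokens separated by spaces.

8 2 - 1 2 + * 7 8 * 5 * 2 * 9 6 - + -

Post-order on an expression tree gives postfix notation: for each operator, emit left operand, right operand, then the operator.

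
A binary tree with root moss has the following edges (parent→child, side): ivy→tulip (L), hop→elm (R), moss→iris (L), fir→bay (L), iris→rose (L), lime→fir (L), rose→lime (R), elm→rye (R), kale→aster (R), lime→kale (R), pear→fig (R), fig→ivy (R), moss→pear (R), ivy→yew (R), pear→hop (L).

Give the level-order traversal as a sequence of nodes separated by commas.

moss, iris, pear, rose, hop, fig, lime, elm, ivy, fir, kale, rye, tulip, yew, bay, aster

Level-order visits nodes level by level from the root, left to right within each level.
Level 0: moss
Level 1: iris, pear
Level 2: rose, hop, fig
Level 3: lime, elm, ivy
Level 4: fir, kale, rye, tulip, yew
Level 5: bay, aster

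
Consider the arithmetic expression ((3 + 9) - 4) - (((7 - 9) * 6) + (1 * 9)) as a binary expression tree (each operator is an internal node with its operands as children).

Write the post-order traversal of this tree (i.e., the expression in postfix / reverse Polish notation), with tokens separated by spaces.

3 9 + 4 - 7 9 - 6 * 1 9 * + -

Post-order on an expression tree gives postfix notation: for each operator, emit left operand, right operand, then the operator.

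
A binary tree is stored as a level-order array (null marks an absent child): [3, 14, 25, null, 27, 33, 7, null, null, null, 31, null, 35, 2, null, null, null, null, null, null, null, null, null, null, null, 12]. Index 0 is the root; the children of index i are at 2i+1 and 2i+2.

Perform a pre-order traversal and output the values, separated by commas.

3, 14, 27, 31, 25, 33, 35, 12, 7, 2

Pre-order visits the node, then its left subtree, then its right subtree.
Visit 3.
At 3: go left to 14.
  Visit 14.
  At 14: no left child.
  At 14: go right to 27.
    Visit 27.
    At 27: no left child.
    At 27: go right to 31.
      31 is a leaf — visit 31.
At 3: go right to 25.
  Visit 25.
  At 25: go left to 33.
    Visit 33.
    At 33: no left child.
    At 33: go right to 35.
      Visit 35.
      At 35: go left to 12.
        12 is a leaf — visit 12.
      At 35: no right child.
  At 25: go right to 7.
    Visit 7.
    At 7: go left to 2.
      2 is a leaf — visit 2.
    At 7: no right child.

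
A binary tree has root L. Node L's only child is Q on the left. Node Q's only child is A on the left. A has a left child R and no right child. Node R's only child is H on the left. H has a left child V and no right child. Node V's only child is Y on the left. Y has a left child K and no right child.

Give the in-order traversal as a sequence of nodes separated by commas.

In-order visits the left subtree, then the node, then the right subtree.
At L: go left to Q.
  At Q: go left to A.
    At A: go left to R.
      At R: go left to H.
        At H: go left to V.
          At V: go left to Y.
            At Y: go left to K.
              K is a leaf — visit K.
            Visit Y.
            At Y: no right child.
          Visit V.
          At V: no right child.
        Visit H.
        At H: no right child.
      Visit R.
      At R: no right child.
    Visit A.
    At A: no right child.
  Visit Q.
  At Q: no right child.
Visit L.
At L: no right child.

K, Y, V, H, R, A, Q, L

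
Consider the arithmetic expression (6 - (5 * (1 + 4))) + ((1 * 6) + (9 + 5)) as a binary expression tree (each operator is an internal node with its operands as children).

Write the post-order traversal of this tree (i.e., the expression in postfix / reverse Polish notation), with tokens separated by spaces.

6 5 1 4 + * - 1 6 * 9 5 + + +

Post-order on an expression tree gives postfix notation: for each operator, emit left operand, right operand, then the operator.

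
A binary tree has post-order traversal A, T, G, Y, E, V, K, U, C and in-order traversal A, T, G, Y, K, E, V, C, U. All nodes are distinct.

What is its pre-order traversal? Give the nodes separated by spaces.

The last element of post-order is the root; it splits in-order into left and right subtrees.
Root C: left subtree has 7 nodes {A, T, G, Y, K, E, V}, right has 1 {U}.
  Root K: left subtree has 4 nodes {A, T, G, Y}, right has 2 {E, V}.
    Root Y: left subtree has 3 nodes {A, T, G}, right has 0 { }.
      Root G: left subtree has 2 nodes {A, T}, right has 0 { }.
        Root T: left subtree has 1 node {A}, right has 0 { }.
    Root V: left subtree has 1 node {E}, right has 0 { }.

C K Y G T A V E U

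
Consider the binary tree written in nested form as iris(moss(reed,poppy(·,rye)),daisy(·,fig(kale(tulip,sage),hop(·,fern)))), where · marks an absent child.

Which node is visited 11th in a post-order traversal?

daisy

Post-order visits the left subtree, then the right subtree, then the node.
At iris: go left to moss.
  At moss: go left to reed.
    reed is a leaf — visit reed.
  At moss: go right to poppy.
    At poppy: no left child.
    At poppy: go right to rye.
      rye is a leaf — visit rye.
    Visit poppy.
  Visit moss.
At iris: go right to daisy.
  At daisy: no left child.
  At daisy: go right to fig.
    At fig: go left to kale.
      At kale: go left to tulip.
        tulip is a leaf — visit tulip.
      At kale: go right to sage.
        sage is a leaf — visit sage.
      Visit kale.
    At fig: go right to hop.
      At hop: no left child.
      At hop: go right to fern.
        fern is a leaf — visit fern.
      Visit hop.
    Visit fig.
  Visit daisy.
Visit iris.
Full post-order sequence: reed, rye, poppy, moss, tulip, sage, kale, fern, hop, fig, daisy, iris.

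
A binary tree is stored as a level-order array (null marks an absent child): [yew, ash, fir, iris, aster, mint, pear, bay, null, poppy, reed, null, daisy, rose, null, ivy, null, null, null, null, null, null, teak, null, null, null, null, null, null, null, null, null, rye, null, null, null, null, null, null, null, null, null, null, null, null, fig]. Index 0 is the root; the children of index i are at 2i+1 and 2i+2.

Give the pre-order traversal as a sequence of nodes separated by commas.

Pre-order visits the node, then its left subtree, then its right subtree.
Visit yew.
At yew: go left to ash.
  Visit ash.
  At ash: go left to iris.
    Visit iris.
    At iris: go left to bay.
      Visit bay.
      At bay: go left to ivy.
        Visit ivy.
        At ivy: no left child.
        At ivy: go right to rye.
          rye is a leaf — visit rye.
      At bay: no right child.
    At iris: no right child.
  At ash: go right to aster.
    Visit aster.
    At aster: go left to poppy.
      poppy is a leaf — visit poppy.
    At aster: go right to reed.
      Visit reed.
      At reed: no left child.
      At reed: go right to teak.
        Visit teak.
        At teak: go left to fig.
          fig is a leaf — visit fig.
        At teak: no right child.
At yew: go right to fir.
  Visit fir.
  At fir: go left to mint.
    Visit mint.
    At mint: no left child.
    At mint: go right to daisy.
      daisy is a leaf — visit daisy.
  At fir: go right to pear.
    Visit pear.
    At pear: go left to rose.
      rose is a leaf — visit rose.
    At pear: no right child.

yew, ash, iris, bay, ivy, rye, aster, poppy, reed, teak, fig, fir, mint, daisy, pear, rose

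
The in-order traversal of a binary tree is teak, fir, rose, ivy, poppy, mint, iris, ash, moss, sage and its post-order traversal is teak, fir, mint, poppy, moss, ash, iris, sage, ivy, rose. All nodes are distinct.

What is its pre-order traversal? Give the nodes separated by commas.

rose, fir, teak, ivy, sage, iris, poppy, mint, ash, moss

The last element of post-order is the root; it splits in-order into left and right subtrees.
Root rose: left subtree has 2 nodes {teak, fir}, right has 7 {ivy, poppy, mint, iris, ash, moss, sage}.
  Root fir: left subtree has 1 node {teak}, right has 0 { }.
  Root ivy: left subtree has 0 nodes { }, right has 6 {poppy, mint, iris, ash, moss, sage}.
    Root sage: left subtree has 5 nodes {poppy, mint, iris, ash, moss}, right has 0 { }.
      Root iris: left subtree has 2 nodes {poppy, mint}, right has 2 {ash, moss}.
        Root poppy: left subtree has 0 nodes { }, right has 1 {mint}.
        Root ash: left subtree has 0 nodes { }, right has 1 {moss}.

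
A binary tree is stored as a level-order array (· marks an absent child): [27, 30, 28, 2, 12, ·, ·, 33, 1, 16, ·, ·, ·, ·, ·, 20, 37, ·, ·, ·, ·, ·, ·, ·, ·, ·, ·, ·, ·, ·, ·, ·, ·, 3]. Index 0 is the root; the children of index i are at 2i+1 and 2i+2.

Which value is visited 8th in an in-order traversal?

In-order visits the left subtree, then the node, then the right subtree.
At 27: go left to 30.
  At 30: go left to 2.
    At 2: go left to 33.
      At 33: go left to 20.
        20 is a leaf — visit 20.
      Visit 33.
      At 33: go right to 37.
        At 37: go left to 3.
          3 is a leaf — visit 3.
        Visit 37.
        At 37: no right child.
    Visit 2.
    At 2: go right to 1.
      1 is a leaf — visit 1.
  Visit 30.
  At 30: go right to 12.
    At 12: go left to 16.
      16 is a leaf — visit 16.
    Visit 12.
    At 12: no right child.
Visit 27.
At 27: go right to 28.
  28 is a leaf — visit 28.
Full in-order sequence: 20, 33, 3, 37, 2, 1, 30, 16, 12, 27, 28.

16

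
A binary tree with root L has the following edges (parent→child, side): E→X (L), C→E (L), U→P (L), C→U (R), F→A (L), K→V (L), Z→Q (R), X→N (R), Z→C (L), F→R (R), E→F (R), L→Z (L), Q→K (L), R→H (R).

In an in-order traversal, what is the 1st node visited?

X

In-order visits the left subtree, then the node, then the right subtree.
At L: go left to Z.
  At Z: go left to C.
    At C: go left to E.
      At E: go left to X.
        At X: no left child.
        Visit X.
        At X: go right to N.
          N is a leaf — visit N.
      Visit E.
      At E: go right to F.
        At F: go left to A.
          A is a leaf — visit A.
        Visit F.
        At F: go right to R.
          At R: no left child.
          Visit R.
          At R: go right to H.
            H is a leaf — visit H.
    Visit C.
    At C: go right to U.
      At U: go left to P.
        P is a leaf — visit P.
      Visit U.
      At U: no right child.
  Visit Z.
  At Z: go right to Q.
    At Q: go left to K.
      At K: go left to V.
        V is a leaf — visit V.
      Visit K.
      At K: no right child.
    Visit Q.
    At Q: no right child.
Visit L.
At L: no right child.
Full in-order sequence: X, N, E, A, F, R, H, C, P, U, Z, V, K, Q, L.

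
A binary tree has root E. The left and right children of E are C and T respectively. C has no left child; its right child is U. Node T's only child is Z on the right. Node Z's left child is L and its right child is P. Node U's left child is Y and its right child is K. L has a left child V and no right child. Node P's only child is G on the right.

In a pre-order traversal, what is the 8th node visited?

Pre-order visits the node, then its left subtree, then its right subtree.
Visit E.
At E: go left to C.
  Visit C.
  At C: no left child.
  At C: go right to U.
    Visit U.
    At U: go left to Y.
      Y is a leaf — visit Y.
    At U: go right to K.
      K is a leaf — visit K.
At E: go right to T.
  Visit T.
  At T: no left child.
  At T: go right to Z.
    Visit Z.
    At Z: go left to L.
      Visit L.
      At L: go left to V.
        V is a leaf — visit V.
      At L: no right child.
    At Z: go right to P.
      Visit P.
      At P: no left child.
      At P: go right to G.
        G is a leaf — visit G.
Full pre-order sequence: E, C, U, Y, K, T, Z, L, V, P, G.

L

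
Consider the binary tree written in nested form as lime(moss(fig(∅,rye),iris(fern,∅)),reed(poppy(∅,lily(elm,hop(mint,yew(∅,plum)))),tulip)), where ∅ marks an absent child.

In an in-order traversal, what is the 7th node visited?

In-order visits the left subtree, then the node, then the right subtree.
At lime: go left to moss.
  At moss: go left to fig.
    At fig: no left child.
    Visit fig.
    At fig: go right to rye.
      rye is a leaf — visit rye.
  Visit moss.
  At moss: go right to iris.
    At iris: go left to fern.
      fern is a leaf — visit fern.
    Visit iris.
    At iris: no right child.
Visit lime.
At lime: go right to reed.
  At reed: go left to poppy.
    At poppy: no left child.
    Visit poppy.
    At poppy: go right to lily.
      At lily: go left to elm.
        elm is a leaf — visit elm.
      Visit lily.
      At lily: go right to hop.
        At hop: go left to mint.
          mint is a leaf — visit mint.
        Visit hop.
        At hop: go right to yew.
          At yew: no left child.
          Visit yew.
          At yew: go right to plum.
            plum is a leaf — visit plum.
  Visit reed.
  At reed: go right to tulip.
    tulip is a leaf — visit tulip.
Full in-order sequence: fig, rye, moss, fern, iris, lime, poppy, elm, lily, mint, hop, yew, plum, reed, tulip.

poppy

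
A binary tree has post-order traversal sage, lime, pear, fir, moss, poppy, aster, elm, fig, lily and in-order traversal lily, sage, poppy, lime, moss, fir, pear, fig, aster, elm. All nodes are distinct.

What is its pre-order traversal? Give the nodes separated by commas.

The last element of post-order is the root; it splits in-order into left and right subtrees.
Root lily: left subtree has 0 nodes { }, right has 9 {sage, poppy, lime, moss, fir, pear, fig, aster, elm}.
  Root fig: left subtree has 6 nodes {sage, poppy, lime, moss, fir, pear}, right has 2 {aster, elm}.
    Root poppy: left subtree has 1 node {sage}, right has 4 {lime, moss, fir, pear}.
      Root moss: left subtree has 1 node {lime}, right has 2 {fir, pear}.
        Root fir: left subtree has 0 nodes { }, right has 1 {pear}.
    Root elm: left subtree has 1 node {aster}, right has 0 { }.

lily, fig, poppy, sage, moss, lime, fir, pear, elm, aster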